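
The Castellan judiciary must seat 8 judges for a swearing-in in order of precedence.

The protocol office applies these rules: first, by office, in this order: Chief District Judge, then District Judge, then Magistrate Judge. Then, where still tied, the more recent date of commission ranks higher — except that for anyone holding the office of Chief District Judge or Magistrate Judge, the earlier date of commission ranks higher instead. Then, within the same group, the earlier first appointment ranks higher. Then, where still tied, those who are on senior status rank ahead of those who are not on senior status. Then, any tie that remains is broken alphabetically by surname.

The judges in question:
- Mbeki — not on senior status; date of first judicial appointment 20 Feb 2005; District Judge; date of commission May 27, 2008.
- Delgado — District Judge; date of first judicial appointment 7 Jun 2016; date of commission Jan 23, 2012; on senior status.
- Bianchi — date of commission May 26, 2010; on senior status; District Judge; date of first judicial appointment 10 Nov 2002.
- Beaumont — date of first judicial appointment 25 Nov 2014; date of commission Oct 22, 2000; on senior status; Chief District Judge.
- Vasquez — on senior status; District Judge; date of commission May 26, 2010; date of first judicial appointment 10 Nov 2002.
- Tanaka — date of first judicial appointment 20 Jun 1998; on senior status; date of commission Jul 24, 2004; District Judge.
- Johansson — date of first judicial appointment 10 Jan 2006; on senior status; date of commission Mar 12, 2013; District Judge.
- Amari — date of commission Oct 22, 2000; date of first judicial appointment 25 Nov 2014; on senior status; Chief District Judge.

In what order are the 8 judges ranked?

By office: Amari and Beaumont (Chief District Judge); then Johansson, Delgado, Bianchi, Vasquez, Mbeki and Tanaka (District Judge).
Amari and Beaumont both have date of commission Oct 22, 2000, so the next rule applies.
Amari and Beaumont both have date of first judicial appointment 25 Nov 2014, so the next rule applies.
Amari and Beaumont are each on senior status, so the next rule applies.
Among Amari and Beaumont, alphabetically by surname: Amari before Beaumont.
Among Johansson, Delgado, Bianchi, Vasquez, Mbeki and Tanaka, by date of commission (later first): Johansson (Mar 12, 2013) before Delgado (Jan 23, 2012) before Bianchi and Vasquez (May 26, 2010) before Mbeki (May 27, 2008) before Tanaka (Jul 24, 2004).
Bianchi and Vasquez both have date of first judicial appointment 10 Nov 2002, so the next rule applies.
Bianchi and Vasquez are each on senior status, so the next rule applies.
Among Bianchi and Vasquez, alphabetically by surname: Bianchi before Vasquez.
Full order: Amari, Beaumont, Johansson, Delgado, Bianchi, Vasquez, Mbeki, Tanaka.

Amari, Beaumont, Johansson, Delgado, Bianchi, Vasquez, Mbeki, Tanaka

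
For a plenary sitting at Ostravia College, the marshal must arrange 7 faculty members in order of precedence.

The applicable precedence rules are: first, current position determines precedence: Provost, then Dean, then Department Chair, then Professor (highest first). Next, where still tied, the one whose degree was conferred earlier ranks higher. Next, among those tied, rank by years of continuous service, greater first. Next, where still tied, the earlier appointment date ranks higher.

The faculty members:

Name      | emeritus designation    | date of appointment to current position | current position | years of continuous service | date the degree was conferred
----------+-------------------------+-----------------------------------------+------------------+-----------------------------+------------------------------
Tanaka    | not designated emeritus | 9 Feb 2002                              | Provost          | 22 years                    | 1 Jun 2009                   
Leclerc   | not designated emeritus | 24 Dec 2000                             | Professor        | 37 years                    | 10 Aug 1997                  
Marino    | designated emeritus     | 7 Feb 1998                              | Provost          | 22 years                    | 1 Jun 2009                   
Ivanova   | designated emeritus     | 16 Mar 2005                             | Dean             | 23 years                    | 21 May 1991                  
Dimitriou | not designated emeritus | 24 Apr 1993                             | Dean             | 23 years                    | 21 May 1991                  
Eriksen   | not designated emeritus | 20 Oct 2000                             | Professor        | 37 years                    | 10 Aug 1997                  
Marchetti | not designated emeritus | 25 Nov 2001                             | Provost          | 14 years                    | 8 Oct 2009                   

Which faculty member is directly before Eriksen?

Ivanova

By current position: Marino, Tanaka and Marchetti (Provost); then Dimitriou and Ivanova (Dean); then Eriksen and Leclerc (Professor).
Among Marino, Tanaka and Marchetti, by date the degree was conferred (earlier first): Marino and Tanaka (1 Jun 2009) before Marchetti (8 Oct 2009).
Marino and Tanaka both have years of continuous service 22 years, so the next rule applies.
Among Marino and Tanaka, by date of appointment to current position (earlier first): Marino (7 Feb 1998) before Tanaka (9 Feb 2002).
Dimitriou and Ivanova both have date the degree was conferred 21 May 1991, so the next rule applies.
Dimitriou and Ivanova both have years of continuous service 23 years, so the next rule applies.
Among Dimitriou and Ivanova, by date of appointment to current position (earlier first): Dimitriou (24 Apr 1993) before Ivanova (16 Mar 2005).
Eriksen and Leclerc both have date the degree was conferred 10 Aug 1997, so the next rule applies.
Eriksen and Leclerc both have years of continuous service 37 years, so the next rule applies.
Among Eriksen and Leclerc, by date of appointment to current position (earlier first): Eriksen (20 Oct 2000) before Leclerc (24 Dec 2000).
Order: Marino, Tanaka, Marchetti, Dimitriou, Ivanova, Eriksen, Leclerc.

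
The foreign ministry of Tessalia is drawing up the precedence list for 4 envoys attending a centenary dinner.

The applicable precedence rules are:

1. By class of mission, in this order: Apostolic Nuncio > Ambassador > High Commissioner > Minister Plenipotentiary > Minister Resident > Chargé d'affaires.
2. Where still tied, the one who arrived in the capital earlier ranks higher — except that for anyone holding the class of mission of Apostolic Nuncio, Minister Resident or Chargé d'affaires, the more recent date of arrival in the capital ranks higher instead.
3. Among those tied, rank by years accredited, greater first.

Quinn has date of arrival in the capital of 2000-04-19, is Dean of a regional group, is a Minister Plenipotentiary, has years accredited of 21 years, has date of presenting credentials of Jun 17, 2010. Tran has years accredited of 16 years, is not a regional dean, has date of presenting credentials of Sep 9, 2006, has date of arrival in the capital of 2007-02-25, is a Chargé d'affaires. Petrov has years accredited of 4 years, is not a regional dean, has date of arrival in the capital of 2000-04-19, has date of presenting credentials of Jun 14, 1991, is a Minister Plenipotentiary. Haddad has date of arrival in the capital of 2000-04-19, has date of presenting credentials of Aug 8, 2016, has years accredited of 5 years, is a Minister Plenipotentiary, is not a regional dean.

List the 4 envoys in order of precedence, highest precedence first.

Quinn, Haddad, Petrov, Tran

By class of mission: Quinn, Haddad and Petrov (Minister Plenipotentiary); then Tran (Chargé d'affaires).
Quinn, Haddad and Petrov all have date of arrival in the capital 2000-04-19, so the next rule applies.
Among Quinn, Haddad and Petrov, by years accredited (higher first): Quinn (21 years) before Haddad (5 years) before Petrov (4 years).
Full order: Quinn, Haddad, Petrov, Tran.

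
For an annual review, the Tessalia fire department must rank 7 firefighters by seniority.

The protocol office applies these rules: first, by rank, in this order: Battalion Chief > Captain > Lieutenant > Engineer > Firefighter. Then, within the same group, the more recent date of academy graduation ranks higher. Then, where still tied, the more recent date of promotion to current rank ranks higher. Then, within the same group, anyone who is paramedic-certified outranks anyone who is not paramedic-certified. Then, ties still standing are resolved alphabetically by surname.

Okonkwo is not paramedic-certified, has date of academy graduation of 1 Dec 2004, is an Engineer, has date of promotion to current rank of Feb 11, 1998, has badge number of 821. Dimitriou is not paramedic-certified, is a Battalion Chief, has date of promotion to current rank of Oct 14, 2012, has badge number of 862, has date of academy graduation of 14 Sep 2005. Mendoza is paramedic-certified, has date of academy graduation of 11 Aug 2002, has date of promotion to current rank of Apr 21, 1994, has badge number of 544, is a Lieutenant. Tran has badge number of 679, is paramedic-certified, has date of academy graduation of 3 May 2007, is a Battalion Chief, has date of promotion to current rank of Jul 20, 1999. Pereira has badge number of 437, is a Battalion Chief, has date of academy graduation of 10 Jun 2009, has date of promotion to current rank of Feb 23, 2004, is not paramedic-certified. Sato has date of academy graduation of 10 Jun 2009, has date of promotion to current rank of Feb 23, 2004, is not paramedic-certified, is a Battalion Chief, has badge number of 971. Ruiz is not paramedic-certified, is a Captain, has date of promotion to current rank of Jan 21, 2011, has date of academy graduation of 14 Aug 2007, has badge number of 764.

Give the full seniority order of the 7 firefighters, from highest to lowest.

Pereira, Sato, Tran, Dimitriou, Ruiz, Mendoza, Okonkwo

By rank: Pereira, Sato, Tran and Dimitriou (Battalion Chief); then Ruiz (Captain); then Mendoza (Lieutenant); then Okonkwo (Engineer).
Among Pereira, Sato, Tran and Dimitriou, by date of academy graduation (later first): Pereira and Sato (10 Jun 2009) before Tran (3 May 2007) before Dimitriou (14 Sep 2005).
Pereira and Sato both have date of promotion to current rank Feb 23, 2004, so the next rule applies.
Pereira and Sato are each not paramedic-certified, so the next rule applies.
Among Pereira and Sato, alphabetically by surname: Pereira before Sato.
Full order: Pereira, Sato, Tran, Dimitriou, Ruiz, Mendoza, Okonkwo.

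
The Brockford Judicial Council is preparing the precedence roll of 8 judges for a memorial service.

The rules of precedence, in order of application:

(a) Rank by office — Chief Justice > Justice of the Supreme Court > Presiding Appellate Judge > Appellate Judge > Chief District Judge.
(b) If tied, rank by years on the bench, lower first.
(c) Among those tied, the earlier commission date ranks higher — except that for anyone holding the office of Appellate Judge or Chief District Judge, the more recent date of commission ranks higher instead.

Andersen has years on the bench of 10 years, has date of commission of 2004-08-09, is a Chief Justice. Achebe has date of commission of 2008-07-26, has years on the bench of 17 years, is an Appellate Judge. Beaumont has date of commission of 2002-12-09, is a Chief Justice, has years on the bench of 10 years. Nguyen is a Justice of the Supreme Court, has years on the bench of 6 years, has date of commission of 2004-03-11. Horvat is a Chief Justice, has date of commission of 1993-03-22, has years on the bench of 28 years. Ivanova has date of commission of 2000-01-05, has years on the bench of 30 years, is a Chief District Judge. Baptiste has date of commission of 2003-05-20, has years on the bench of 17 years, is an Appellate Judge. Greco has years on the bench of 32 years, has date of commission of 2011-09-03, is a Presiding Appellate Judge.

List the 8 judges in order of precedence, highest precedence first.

By office: Beaumont, Andersen and Horvat (Chief Justice); then Nguyen (Justice of the Supreme Court); then Greco (Presiding Appellate Judge); then Achebe and Baptiste (Appellate Judge); then Ivanova (Chief District Judge).
Among Beaumont, Andersen and Horvat, by years on the bench (lower first): Beaumont and Andersen (10 years) before Horvat (28 years).
Among Beaumont and Andersen, by date of commission (earlier first): Beaumont (2002-12-09) before Andersen (2004-08-09).
Achebe and Baptiste both have years on the bench 17 years, so the next rule applies.
Among Achebe and Baptiste, by date of commission (later first) (reversed rule for this group): Achebe (2008-07-26) before Baptiste (2003-05-20).
Full order: Beaumont, Andersen, Horvat, Nguyen, Greco, Achebe, Baptiste, Ivanova.

Beaumont, Andersen, Horvat, Nguyen, Greco, Achebe, Baptiste, Ivanova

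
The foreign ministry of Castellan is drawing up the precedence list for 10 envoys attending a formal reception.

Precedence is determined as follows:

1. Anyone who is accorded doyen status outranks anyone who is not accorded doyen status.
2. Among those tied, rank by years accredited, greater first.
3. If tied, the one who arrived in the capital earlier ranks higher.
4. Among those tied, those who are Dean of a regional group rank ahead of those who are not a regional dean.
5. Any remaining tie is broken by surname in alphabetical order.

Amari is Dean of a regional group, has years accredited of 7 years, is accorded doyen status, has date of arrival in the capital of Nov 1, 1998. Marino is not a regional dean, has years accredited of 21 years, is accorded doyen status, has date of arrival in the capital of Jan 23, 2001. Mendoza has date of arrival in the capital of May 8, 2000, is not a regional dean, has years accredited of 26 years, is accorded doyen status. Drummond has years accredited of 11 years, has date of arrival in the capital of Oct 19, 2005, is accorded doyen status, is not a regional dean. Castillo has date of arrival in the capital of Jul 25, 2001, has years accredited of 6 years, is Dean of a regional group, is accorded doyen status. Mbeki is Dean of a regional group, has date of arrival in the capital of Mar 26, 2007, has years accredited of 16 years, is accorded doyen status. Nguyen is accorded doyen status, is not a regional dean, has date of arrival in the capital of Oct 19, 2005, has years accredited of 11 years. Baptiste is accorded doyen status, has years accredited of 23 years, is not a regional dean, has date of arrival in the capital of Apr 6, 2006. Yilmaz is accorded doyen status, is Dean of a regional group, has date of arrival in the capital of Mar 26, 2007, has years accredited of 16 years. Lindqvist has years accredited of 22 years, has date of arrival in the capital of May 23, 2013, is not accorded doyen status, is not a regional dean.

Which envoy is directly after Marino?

By the first rule: Mendoza, Baptiste, Marino, Mbeki, Yilmaz, Drummond, Nguyen, Amari and Castillo (each accorded doyen status); then Lindqvist (not accorded doyen status).
Among Mendoza, Baptiste, Marino, Mbeki, Yilmaz, Drummond, Nguyen, Amari and Castillo, by years accredited (higher first): Mendoza (26 years) before Baptiste (23 years) before Marino (21 years) before Mbeki and Yilmaz (16 years) before Drummond and Nguyen (11 years) before Amari (7 years) before Castillo (6 years).
Mbeki and Yilmaz both have date of arrival in the capital Mar 26, 2007, so the next rule applies.
Mbeki and Yilmaz are each Dean of a regional group, so the next rule applies.
Among Mbeki and Yilmaz, alphabetically by surname: Mbeki before Yilmaz.
Drummond and Nguyen both have date of arrival in the capital Oct 19, 2005, so the next rule applies.
Drummond and Nguyen are each not a regional dean, so the next rule applies.
Among Drummond and Nguyen, alphabetically by surname: Drummond before Nguyen.
Order: Mendoza, Baptiste, Marino, Mbeki, Yilmaz, Drummond, Nguyen, Amari, Castillo, Lindqvist.

Mbeki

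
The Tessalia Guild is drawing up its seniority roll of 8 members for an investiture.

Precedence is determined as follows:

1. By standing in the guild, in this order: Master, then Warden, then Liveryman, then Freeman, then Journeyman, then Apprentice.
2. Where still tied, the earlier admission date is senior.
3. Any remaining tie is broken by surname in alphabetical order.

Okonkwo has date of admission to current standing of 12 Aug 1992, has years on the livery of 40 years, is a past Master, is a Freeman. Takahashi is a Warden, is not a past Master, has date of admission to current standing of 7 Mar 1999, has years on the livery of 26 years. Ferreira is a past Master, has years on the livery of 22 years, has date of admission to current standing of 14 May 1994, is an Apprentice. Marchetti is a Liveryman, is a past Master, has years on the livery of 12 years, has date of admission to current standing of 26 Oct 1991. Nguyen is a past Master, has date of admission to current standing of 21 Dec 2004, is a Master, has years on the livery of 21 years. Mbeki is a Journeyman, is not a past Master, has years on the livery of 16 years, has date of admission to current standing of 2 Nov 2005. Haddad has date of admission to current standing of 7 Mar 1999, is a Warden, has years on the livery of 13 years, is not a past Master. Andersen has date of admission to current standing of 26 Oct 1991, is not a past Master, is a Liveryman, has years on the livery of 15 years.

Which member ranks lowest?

Ferreira

By standing in the guild: Nguyen (Master); then Haddad and Takahashi (Warden); then Andersen and Marchetti (Liveryman); then Okonkwo (Freeman); then Mbeki (Journeyman); then Ferreira (Apprentice).
Haddad and Takahashi both have date of admission to current standing 7 Mar 1999, so the next rule applies.
Among Haddad and Takahashi, alphabetically by surname: Haddad before Takahashi.
Andersen and Marchetti both have date of admission to current standing 26 Oct 1991, so the next rule applies.
Among Andersen and Marchetti, alphabetically by surname: Andersen before Marchetti.
Order: Nguyen, Haddad, Takahashi, Andersen, Marchetti, Okonkwo, Mbeki, Ferreira.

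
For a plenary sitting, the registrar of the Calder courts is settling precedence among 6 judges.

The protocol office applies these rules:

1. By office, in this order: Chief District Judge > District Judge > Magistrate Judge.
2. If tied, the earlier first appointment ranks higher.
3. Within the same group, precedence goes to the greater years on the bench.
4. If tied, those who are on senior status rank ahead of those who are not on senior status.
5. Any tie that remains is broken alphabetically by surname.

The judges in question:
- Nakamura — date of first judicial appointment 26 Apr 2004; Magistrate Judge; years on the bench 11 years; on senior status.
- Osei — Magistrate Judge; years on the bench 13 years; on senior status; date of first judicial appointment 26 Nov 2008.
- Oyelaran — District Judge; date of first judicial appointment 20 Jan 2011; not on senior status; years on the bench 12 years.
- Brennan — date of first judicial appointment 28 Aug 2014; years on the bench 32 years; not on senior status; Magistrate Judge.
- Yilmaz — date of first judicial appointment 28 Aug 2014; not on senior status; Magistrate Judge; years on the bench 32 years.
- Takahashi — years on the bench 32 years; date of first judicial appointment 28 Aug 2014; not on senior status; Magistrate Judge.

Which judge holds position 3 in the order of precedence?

By office: Oyelaran (District Judge); then Nakamura, Osei, Brennan, Takahashi and Yilmaz (Magistrate Judge).
Among Nakamura, Osei, Brennan, Takahashi and Yilmaz, by date of first judicial appointment (earlier first): Nakamura (26 Apr 2004) before Osei (26 Nov 2008) before Brennan, Takahashi and Yilmaz (28 Aug 2014).
Brennan, Takahashi and Yilmaz all have years on the bench 32 years, so the next rule applies.
Brennan, Takahashi and Yilmaz are each not on senior status, so the next rule applies.
Among Brennan, Takahashi and Yilmaz, alphabetically by surname: Brennan before Takahashi before Yilmaz.
Order: Oyelaran, Nakamura, Osei, Brennan, Takahashi, Yilmaz.

Osei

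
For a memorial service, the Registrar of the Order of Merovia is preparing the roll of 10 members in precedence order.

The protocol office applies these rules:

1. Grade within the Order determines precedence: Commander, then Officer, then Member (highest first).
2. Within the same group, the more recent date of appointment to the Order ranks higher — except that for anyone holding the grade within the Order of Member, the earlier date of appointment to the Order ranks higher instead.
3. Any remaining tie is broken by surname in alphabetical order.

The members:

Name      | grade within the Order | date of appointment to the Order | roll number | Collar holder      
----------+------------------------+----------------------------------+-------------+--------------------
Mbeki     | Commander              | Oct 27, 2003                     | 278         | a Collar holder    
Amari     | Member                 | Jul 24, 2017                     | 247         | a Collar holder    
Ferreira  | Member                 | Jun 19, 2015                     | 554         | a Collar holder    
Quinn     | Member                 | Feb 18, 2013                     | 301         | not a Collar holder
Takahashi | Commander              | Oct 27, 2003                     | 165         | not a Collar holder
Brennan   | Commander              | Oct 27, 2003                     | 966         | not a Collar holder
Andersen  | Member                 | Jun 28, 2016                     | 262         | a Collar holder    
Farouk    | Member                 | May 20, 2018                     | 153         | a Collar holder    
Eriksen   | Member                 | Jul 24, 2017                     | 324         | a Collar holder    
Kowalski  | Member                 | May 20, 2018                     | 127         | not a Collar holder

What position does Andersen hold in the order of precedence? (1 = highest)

6

By grade within the Order: Brennan, Mbeki and Takahashi (Commander); then Quinn, Ferreira, Andersen, Amari, Eriksen, Farouk and Kowalski (Member).
Brennan, Mbeki and Takahashi all have date of appointment to the Order Oct 27, 2003, so the next rule applies.
Among Brennan, Mbeki and Takahashi, alphabetically by surname: Brennan before Mbeki before Takahashi.
Among Quinn, Ferreira, Andersen, Amari, Eriksen, Farouk and Kowalski, by date of appointment to the Order (earlier first) (reversed rule for this group): Quinn (Feb 18, 2013) before Ferreira (Jun 19, 2015) before Andersen (Jun 28, 2016) before Amari and Eriksen (Jul 24, 2017) before Farouk and Kowalski (May 20, 2018).
Among Amari and Eriksen, alphabetically by surname: Amari before Eriksen.
Among Farouk and Kowalski, alphabetically by surname: Farouk before Kowalski.
Order: Brennan, Mbeki, Takahashi, Quinn, Ferreira, Andersen, Amari, Eriksen, Farouk, Kowalski. So position 6.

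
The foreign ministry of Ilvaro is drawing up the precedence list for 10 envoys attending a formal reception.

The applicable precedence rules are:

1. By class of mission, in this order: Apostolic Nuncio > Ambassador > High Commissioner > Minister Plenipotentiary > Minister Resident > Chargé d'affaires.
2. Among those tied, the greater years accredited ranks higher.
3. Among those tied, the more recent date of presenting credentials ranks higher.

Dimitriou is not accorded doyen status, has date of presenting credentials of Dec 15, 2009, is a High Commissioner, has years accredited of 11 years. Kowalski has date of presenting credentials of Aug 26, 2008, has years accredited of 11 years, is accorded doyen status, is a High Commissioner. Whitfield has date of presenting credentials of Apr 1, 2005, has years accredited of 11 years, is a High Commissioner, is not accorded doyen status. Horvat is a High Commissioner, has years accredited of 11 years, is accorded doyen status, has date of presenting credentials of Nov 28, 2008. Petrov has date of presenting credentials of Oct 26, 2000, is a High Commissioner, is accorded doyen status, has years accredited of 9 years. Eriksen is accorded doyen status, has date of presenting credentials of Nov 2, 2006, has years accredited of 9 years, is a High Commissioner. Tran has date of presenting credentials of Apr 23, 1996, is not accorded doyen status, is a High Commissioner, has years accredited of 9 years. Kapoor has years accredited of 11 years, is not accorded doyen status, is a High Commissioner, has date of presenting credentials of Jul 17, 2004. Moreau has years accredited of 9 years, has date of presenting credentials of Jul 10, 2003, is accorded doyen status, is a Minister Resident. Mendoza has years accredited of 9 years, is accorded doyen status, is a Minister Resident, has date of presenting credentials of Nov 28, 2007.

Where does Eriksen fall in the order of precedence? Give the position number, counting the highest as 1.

By class of mission: Dimitriou, Horvat, Kowalski, Whitfield, Kapoor, Eriksen, Petrov and Tran (High Commissioner); then Mendoza and Moreau (Minister Resident).
Among Dimitriou, Horvat, Kowalski, Whitfield, Kapoor, Eriksen, Petrov and Tran, by years accredited (higher first): Dimitriou, Horvat, Kowalski, Whitfield and Kapoor (11 years) before Eriksen, Petrov and Tran (9 years).
Among Dimitriou, Horvat, Kowalski, Whitfield and Kapoor, by date of presenting credentials (later first): Dimitriou (Dec 15, 2009) before Horvat (Nov 28, 2008) before Kowalski (Aug 26, 2008) before Whitfield (Apr 1, 2005) before Kapoor (Jul 17, 2004).
Among Eriksen, Petrov and Tran, by date of presenting credentials (later first): Eriksen (Nov 2, 2006) before Petrov (Oct 26, 2000) before Tran (Apr 23, 1996).
Mendoza and Moreau both have years accredited 9 years, so the next rule applies.
Among Mendoza and Moreau, by date of presenting credentials (later first): Mendoza (Nov 28, 2007) before Moreau (Jul 10, 2003).
Order: Dimitriou, Horvat, Kowalski, Whitfield, Kapoor, Eriksen, Petrov, Tran, Mendoza, Moreau. So position 6.

6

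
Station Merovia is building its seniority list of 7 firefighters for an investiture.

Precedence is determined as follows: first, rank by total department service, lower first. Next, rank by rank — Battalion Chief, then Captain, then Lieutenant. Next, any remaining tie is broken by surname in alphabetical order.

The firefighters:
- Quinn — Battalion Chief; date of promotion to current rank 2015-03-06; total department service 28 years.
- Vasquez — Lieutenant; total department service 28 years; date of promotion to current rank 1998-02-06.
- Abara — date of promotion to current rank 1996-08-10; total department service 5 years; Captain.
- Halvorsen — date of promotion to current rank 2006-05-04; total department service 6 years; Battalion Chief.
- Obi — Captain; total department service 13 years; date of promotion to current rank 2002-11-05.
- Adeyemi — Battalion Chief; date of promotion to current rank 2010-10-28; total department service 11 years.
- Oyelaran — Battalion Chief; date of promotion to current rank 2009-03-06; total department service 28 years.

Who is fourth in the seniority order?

By total department service (lower first): Abara (5 years); then Halvorsen (6 years); then Adeyemi (11 years); then Obi (13 years); then Oyelaran, Quinn and Vasquez (each 28 years).
Among Oyelaran, Quinn and Vasquez, by rank: Oyelaran and Quinn (Battalion Chief) before Vasquez (Lieutenant).
Among Oyelaran and Quinn, alphabetically by surname: Oyelaran before Quinn.
Order: Abara, Halvorsen, Adeyemi, Obi, Oyelaran, Quinn, Vasquez.

Obi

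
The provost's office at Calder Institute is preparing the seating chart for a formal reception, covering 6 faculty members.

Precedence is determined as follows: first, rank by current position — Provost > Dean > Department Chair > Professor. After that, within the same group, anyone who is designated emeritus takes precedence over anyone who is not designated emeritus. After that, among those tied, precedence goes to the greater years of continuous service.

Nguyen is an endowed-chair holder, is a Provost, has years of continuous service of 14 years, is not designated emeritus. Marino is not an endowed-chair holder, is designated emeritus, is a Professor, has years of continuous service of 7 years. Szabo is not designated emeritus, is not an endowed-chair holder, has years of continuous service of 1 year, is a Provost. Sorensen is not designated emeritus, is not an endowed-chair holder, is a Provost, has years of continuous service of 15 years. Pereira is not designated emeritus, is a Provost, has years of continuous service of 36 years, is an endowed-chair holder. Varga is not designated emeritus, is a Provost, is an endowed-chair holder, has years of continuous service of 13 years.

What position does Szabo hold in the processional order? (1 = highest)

5

By current position: Pereira, Sorensen, Nguyen, Varga and Szabo (Provost); then Marino (Professor).
Pereira, Sorensen, Nguyen, Varga and Szabo are each not designated emeritus, so the next rule applies.
Among Pereira, Sorensen, Nguyen, Varga and Szabo, by years of continuous service (higher first): Pereira (36 years) before Sorensen (15 years) before Nguyen (14 years) before Varga (13 years) before Szabo (1 year).
Order: Pereira, Sorensen, Nguyen, Varga, Szabo, Marino. So position 5.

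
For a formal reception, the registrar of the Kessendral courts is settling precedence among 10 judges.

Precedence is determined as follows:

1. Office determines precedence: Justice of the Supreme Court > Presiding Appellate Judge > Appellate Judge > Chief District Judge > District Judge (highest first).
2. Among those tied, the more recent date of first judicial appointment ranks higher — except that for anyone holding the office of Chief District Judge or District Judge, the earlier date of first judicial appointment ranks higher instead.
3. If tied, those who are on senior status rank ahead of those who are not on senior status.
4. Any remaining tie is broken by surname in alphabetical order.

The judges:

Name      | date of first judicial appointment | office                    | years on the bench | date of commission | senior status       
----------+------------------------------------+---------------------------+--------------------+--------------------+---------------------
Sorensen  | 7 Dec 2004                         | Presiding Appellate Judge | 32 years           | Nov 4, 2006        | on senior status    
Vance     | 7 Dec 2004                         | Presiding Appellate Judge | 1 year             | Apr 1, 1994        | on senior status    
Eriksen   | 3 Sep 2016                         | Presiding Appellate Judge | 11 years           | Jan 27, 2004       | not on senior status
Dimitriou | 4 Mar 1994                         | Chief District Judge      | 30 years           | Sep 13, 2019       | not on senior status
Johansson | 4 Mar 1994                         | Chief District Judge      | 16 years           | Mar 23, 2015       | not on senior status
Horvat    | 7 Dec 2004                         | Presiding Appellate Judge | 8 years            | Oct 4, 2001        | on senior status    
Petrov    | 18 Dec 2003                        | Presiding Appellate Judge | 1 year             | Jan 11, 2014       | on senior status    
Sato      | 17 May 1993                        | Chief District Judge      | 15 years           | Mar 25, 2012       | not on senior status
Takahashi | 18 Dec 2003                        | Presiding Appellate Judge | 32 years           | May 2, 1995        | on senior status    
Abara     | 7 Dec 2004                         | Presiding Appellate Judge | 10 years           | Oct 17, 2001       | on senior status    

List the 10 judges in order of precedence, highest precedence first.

By office: Eriksen, Abara, Horvat, Sorensen, Vance, Petrov and Takahashi (Presiding Appellate Judge); then Sato, Dimitriou and Johansson (Chief District Judge).
Among Eriksen, Abara, Horvat, Sorensen, Vance, Petrov and Takahashi, by date of first judicial appointment (later first): Eriksen (3 Sep 2016) before Abara, Horvat, Sorensen and Vance (7 Dec 2004) before Petrov and Takahashi (18 Dec 2003).
Abara, Horvat, Sorensen and Vance are each on senior status, so the next rule applies.
Among Abara, Horvat, Sorensen and Vance, alphabetically by surname: Abara before Horvat before Sorensen before Vance.
Petrov and Takahashi are each on senior status, so the next rule applies.
Among Petrov and Takahashi, alphabetically by surname: Petrov before Takahashi.
Among Sato, Dimitriou and Johansson, by date of first judicial appointment (earlier first) (reversed rule for this group): Sato (17 May 1993) before Dimitriou and Johansson (4 Mar 1994).
Dimitriou and Johansson are each not on senior status, so the next rule applies.
Among Dimitriou and Johansson, alphabetically by surname: Dimitriou before Johansson.
Full order: Eriksen, Abara, Horvat, Sorensen, Vance, Petrov, Takahashi, Sato, Dimitriou, Johansson.

Eriksen, Abara, Horvat, Sorensen, Vance, Petrov, Takahashi, Sato, Dimitriou, Johansson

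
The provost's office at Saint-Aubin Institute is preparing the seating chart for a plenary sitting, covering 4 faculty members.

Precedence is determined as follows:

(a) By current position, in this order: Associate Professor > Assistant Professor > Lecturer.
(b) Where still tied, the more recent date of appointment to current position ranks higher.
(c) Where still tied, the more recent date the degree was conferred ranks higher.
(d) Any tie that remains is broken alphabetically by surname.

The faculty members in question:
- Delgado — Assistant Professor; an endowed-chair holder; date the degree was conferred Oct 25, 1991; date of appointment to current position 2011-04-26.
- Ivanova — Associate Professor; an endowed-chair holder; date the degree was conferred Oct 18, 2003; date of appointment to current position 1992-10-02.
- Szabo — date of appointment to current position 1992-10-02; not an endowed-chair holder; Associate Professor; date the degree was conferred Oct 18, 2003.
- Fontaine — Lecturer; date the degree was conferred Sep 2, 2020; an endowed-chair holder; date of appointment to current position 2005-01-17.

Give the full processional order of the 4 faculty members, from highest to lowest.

By current position: Ivanova and Szabo (Associate Professor); then Delgado (Assistant Professor); then Fontaine (Lecturer).
Ivanova and Szabo both have date of appointment to current position 1992-10-02, so the next rule applies.
Ivanova and Szabo both have date the degree was conferred Oct 18, 2003, so the next rule applies.
Among Ivanova and Szabo, alphabetically by surname: Ivanova before Szabo.
Full order: Ivanova, Szabo, Delgado, Fontaine.

Ivanova, Szabo, Delgado, Fontaine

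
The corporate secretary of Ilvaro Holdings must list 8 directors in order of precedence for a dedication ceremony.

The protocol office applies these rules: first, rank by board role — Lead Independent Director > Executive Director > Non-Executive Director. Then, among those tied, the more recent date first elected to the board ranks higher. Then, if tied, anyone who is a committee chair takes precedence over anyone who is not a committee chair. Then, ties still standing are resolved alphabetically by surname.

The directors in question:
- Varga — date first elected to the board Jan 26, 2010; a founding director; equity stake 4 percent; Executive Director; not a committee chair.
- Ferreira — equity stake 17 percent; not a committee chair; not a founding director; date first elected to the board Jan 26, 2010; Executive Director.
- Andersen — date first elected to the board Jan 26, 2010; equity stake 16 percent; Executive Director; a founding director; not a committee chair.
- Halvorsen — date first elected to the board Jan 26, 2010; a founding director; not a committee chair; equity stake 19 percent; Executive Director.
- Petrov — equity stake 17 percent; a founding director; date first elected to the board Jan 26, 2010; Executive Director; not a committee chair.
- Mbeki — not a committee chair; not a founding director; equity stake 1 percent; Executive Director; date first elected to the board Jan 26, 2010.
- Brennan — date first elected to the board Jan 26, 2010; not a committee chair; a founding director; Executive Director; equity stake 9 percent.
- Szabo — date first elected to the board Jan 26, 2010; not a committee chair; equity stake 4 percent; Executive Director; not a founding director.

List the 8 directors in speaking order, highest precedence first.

Andersen, Brennan, Ferreira, Halvorsen, Mbeki, Petrov, Szabo, Varga

By board role: Andersen, Brennan, Ferreira, Halvorsen, Mbeki, Petrov, Szabo and Varga (Executive Director).
Andersen, Brennan, Ferreira, Halvorsen, Mbeki, Petrov, Szabo and Varga all have date first elected to the board Jan 26, 2010, so the next rule applies.
Andersen, Brennan, Ferreira, Halvorsen, Mbeki, Petrov, Szabo and Varga are each not a committee chair, so the next rule applies.
Among Andersen, Brennan, Ferreira, Halvorsen, Mbeki, Petrov, Szabo and Varga, alphabetically by surname: Andersen before Brennan before Ferreira before Halvorsen before Mbeki before Petrov before Szabo before Varga.
Full order: Andersen, Brennan, Ferreira, Halvorsen, Mbeki, Petrov, Szabo, Varga.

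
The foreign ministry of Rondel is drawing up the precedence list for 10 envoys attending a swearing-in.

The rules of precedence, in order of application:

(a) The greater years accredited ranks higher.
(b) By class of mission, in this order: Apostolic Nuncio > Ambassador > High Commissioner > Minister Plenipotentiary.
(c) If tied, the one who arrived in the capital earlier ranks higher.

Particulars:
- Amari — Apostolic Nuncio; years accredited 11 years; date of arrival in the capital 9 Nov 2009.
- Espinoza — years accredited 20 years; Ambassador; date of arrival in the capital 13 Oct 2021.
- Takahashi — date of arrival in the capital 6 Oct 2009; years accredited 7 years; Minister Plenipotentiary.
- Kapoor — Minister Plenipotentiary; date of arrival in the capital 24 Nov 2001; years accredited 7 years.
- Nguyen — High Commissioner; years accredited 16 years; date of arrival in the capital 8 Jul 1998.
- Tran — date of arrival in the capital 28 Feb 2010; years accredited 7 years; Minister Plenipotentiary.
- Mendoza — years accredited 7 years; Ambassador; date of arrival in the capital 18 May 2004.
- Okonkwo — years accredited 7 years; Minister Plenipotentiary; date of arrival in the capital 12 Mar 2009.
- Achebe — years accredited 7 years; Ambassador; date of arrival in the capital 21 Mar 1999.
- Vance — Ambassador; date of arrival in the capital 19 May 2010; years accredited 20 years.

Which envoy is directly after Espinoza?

Nguyen

By years accredited (higher first): Vance and Espinoza (both 20 years); then Nguyen (16 years); then Amari (11 years); then Achebe, Mendoza, Kapoor, Okonkwo, Takahashi and Tran (each 7 years).
Vance and Espinoza are each Ambassador, so the next rule applies.
Among Vance and Espinoza, by date of arrival in the capital (earlier first): Vance (19 May 2010) before Espinoza (13 Oct 2021).
Among Achebe, Mendoza, Kapoor, Okonkwo, Takahashi and Tran, by class of mission: Achebe and Mendoza (Ambassador) before Kapoor, Okonkwo, Takahashi and Tran (Minister Plenipotentiary).
Among Achebe and Mendoza, by date of arrival in the capital (earlier first): Achebe (21 Mar 1999) before Mendoza (18 May 2004).
Among Kapoor, Okonkwo, Takahashi and Tran, by date of arrival in the capital (earlier first): Kapoor (24 Nov 2001) before Okonkwo (12 Mar 2009) before Takahashi (6 Oct 2009) before Tran (28 Feb 2010).
Order: Vance, Espinoza, Nguyen, Amari, Achebe, Mendoza, Kapoor, Okonkwo, Takahashi, Tran.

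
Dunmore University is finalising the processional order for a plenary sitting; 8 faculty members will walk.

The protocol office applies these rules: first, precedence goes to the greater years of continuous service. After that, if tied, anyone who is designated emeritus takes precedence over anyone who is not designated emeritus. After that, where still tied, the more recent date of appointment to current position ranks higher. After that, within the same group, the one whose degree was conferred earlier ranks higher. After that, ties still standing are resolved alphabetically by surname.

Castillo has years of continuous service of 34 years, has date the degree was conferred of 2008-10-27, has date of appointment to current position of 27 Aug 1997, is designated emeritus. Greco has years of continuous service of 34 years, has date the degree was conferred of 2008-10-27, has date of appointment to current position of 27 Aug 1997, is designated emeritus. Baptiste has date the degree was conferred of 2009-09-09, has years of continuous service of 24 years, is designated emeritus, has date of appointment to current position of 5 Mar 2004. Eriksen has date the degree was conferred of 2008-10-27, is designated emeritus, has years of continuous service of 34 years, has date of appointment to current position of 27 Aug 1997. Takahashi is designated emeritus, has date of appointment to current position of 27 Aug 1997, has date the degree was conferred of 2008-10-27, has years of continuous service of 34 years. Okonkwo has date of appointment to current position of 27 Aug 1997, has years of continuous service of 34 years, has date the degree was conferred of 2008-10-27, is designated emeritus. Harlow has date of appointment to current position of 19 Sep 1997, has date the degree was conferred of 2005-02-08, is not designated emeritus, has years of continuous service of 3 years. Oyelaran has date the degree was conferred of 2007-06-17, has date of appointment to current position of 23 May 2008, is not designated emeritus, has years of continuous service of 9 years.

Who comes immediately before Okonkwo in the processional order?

Greco

By years of continuous service (higher first): Castillo, Eriksen, Greco, Okonkwo and Takahashi (each 34 years); then Baptiste (24 years); then Oyelaran (9 years); then Harlow (3 years).
Castillo, Eriksen, Greco, Okonkwo and Takahashi are each designated emeritus, so the next rule applies.
Castillo, Eriksen, Greco, Okonkwo and Takahashi all have date of appointment to current position 27 Aug 1997, so the next rule applies.
Castillo, Eriksen, Greco, Okonkwo and Takahashi all have date the degree was conferred 2008-10-27, so the next rule applies.
Among Castillo, Eriksen, Greco, Okonkwo and Takahashi, alphabetically by surname: Castillo before Eriksen before Greco before Okonkwo before Takahashi.
Order: Castillo, Eriksen, Greco, Okonkwo, Takahashi, Baptiste, Oyelaran, Harlow.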